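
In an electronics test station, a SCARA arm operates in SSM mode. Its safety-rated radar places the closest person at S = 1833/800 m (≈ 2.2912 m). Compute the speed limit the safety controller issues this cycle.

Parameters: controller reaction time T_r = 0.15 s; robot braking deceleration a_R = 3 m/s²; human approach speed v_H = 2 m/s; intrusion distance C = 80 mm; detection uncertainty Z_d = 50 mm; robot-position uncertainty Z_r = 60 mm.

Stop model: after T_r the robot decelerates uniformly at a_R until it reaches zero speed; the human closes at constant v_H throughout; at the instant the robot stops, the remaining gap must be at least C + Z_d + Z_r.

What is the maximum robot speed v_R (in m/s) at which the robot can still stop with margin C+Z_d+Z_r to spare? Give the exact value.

collect terms ⇒ (1/6)·v_R² + (49/60)·v_R + (-1441/800) = 0
  disc = (49/60)² − 4·(1/6)·(-1441/800) = 1681/900 ; √disc = 41/30
  v_R = (−(49/60) + 41/30) / (2·(1/6)) = 33/20 m/s
check:
stop time T_s = (33/20)/3 = 0.5500 s
reaction-phase robot travel = 1.6500·0.1500 = 0.2475 m
braking distance = 1.6500²/(2·3.0000) = 0.4537 m
human over T_r+T_s: 2.0000·(0.1500+0.5500) = 1.4000 m
C+Z_d+Z_r = 0.0800+0.0500+0.0600 = 0.1900 m
sum ≈ 0.2475+0.4537+1.4000+0.1900 ≈ 2.2912 m = S ✓

v_R_max = 33/20 m/s = 1.6500 m/s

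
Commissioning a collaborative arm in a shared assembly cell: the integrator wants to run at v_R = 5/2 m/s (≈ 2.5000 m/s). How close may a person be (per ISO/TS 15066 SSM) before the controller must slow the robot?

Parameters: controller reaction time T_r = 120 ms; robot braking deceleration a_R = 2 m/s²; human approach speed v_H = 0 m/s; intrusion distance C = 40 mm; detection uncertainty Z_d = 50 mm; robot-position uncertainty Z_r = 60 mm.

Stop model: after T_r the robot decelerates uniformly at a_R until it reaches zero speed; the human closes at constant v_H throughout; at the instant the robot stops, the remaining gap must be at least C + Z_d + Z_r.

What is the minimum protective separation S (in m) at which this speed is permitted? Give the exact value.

stop time T_s = (5/2)/2 = 1.2500 s
robot covers v_R·T_r = 2.5000·0.1200 = 0.3000 m before braking
robot covers 2.5000·1.2500 − ½·2.0000·1.2500² = 1.5625 m while stopping
human closes 0.0000·1.3700 = 0.0000 m
C+Z_d+Z_r = 0.0400+0.0500+0.0600 = 0.1500 m
S_min ≈ 0.3000+1.5625+0.0000+0.1500  ⇒  S_min = 161/80 m

S_min = 161/80 m = 2.0125 m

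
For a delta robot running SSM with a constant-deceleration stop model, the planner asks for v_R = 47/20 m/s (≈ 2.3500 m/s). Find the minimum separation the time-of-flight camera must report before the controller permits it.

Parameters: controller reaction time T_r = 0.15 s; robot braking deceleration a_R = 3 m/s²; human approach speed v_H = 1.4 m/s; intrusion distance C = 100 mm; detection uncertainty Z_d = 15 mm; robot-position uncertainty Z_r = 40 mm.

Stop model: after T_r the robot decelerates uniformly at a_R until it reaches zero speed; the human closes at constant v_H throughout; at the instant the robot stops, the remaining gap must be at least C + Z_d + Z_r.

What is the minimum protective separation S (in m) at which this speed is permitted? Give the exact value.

T_s = v_R/a_R = (47/20)/3 = 0.7833 s
reaction-phase robot travel = 2.3500·0.1500 = 0.3525 m
robot covers 2.3500·0.7833 − ½·3.0000·0.7833² = 0.9204 m while stopping
human closes 1.4000·0.9333 = 1.3067 m
residual clearance needed = 0.1000+0.0150+0.0400 = 0.1550 m
S_min ≈ 0.3525+0.9204+1.3067+0.1550  ⇒  S_min = 6563/2400 m

S_min = 6563/2400 m = 2.7346 m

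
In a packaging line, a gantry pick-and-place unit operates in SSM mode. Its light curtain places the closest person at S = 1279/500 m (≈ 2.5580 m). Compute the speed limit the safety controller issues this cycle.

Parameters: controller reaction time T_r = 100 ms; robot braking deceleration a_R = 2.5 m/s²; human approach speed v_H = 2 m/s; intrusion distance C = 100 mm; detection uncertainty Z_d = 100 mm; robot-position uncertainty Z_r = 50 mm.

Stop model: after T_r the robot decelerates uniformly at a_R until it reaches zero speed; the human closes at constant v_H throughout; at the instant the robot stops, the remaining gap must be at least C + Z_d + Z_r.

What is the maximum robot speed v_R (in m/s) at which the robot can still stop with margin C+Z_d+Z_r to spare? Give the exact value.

v_R_max = 17/10 m/s = 1.7000 m/s

quadratic (1/5)·v² + (9/10)·v + (-527/250) = 0
  disc = (9/10)² − 4·(1/5)·(-527/250) = 6241/2500 ; √disc = 79/50
  v_R = (−(9/10) + 79/50) / (2·(1/5)) = 17/10 m/s
check:
stop time T_s = (17/10)/(5/2) = 0.6800 s
robot covers v_R·T_r = 1.7000·0.1000 = 0.1700 m before braking
braking distance = 1.7000²/(2·2.5000) = 0.5780 m
human closes 2.0000·0.7800 = 1.5600 m
C+Z_d+Z_r = 0.1000+0.1000+0.0500 = 0.2500 m
sum ≈ 0.1700+0.5780+1.5600+0.2500 ≈ 2.5580 m = S ✓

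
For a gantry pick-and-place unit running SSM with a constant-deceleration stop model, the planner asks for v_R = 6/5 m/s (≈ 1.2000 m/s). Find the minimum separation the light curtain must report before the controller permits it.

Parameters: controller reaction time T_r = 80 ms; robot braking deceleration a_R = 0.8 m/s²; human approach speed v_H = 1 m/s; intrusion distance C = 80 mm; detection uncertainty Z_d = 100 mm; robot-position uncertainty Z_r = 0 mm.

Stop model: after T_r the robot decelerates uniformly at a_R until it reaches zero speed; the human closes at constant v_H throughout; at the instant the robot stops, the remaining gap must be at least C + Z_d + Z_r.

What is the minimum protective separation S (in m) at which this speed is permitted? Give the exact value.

braking lasts T_s = (6/5)/(4/5) = 1.5000 s
robot in T_r: 1.2000·0.0800 = 0.0960 m
robot under decel: 1.2000²/(2·0.8000) = 0.9000 m
person approaches 1.0000·(0.0800+1.5000) = 1.5800 m
residual clearance needed = 0.0800+0.1000+0.0000 = 0.1800 m
S_min ≈ 0.0960+0.9000+1.5800+0.1800  ⇒  S_min = 689/250 m

S_min = 689/250 m = 2.7560 m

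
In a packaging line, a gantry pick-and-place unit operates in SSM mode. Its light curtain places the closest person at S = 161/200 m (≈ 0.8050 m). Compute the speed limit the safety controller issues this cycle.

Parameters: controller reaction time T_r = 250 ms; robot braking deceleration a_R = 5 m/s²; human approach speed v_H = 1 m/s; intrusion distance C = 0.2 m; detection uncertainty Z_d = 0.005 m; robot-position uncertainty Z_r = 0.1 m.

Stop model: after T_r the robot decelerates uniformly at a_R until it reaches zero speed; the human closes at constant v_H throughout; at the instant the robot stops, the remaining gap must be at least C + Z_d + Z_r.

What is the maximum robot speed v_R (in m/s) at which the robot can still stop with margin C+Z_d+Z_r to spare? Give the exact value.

v_R_max = 1/2 m/s = 0.5000 m/s

collect terms ⇒ (1/10)·v_R² + (9/20)·v_R + (-1/4) = 0
  disc = (9/20)² − 4·(1/10)·(-1/4) = 121/400 ; √disc = 11/20
  v_R = (−(9/20) + 11/20) / (2·(1/10)) = 1/2 m/s
check:
stop time T_s = (1/2)/5 = 0.1000 s
robot in T_r: 0.5000·0.2500 = 0.1250 m
robot covers 0.5000·0.1000 − ½·5.0000·0.1000² = 0.0250 m while stopping
human closes 1.0000·0.3500 = 0.3500 m
C+Z_d+Z_r = 0.2000+0.0050+0.1000 = 0.3050 m
sum ≈ 0.1250+0.0250+0.3500+0.3050 ≈ 0.8050 m = S ✓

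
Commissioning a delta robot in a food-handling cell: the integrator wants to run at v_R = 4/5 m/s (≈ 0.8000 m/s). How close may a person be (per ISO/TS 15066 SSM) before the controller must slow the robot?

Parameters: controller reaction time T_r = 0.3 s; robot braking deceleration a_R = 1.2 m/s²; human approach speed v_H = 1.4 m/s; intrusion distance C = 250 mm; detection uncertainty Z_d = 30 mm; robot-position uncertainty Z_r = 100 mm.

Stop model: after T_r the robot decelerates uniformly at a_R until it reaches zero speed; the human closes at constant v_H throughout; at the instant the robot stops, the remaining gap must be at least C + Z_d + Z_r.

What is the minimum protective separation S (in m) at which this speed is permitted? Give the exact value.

S_min = 56/25 m = 2.2400 m

stop time T_s = (4/5)/(6/5) = 0.6667 s
robot in T_r: 0.8000·0.3000 = 0.2400 m
robot under decel: 0.8000²/(2·1.2000) = 0.2667 m
human closes 1.4000·0.9667 = 1.3533 m
margins: 0.2500+0.0300+0.1000 = 0.3800 m
S_min ≈ 0.2400+0.2667+1.3533+0.3800  ⇒  S_min = 56/25 m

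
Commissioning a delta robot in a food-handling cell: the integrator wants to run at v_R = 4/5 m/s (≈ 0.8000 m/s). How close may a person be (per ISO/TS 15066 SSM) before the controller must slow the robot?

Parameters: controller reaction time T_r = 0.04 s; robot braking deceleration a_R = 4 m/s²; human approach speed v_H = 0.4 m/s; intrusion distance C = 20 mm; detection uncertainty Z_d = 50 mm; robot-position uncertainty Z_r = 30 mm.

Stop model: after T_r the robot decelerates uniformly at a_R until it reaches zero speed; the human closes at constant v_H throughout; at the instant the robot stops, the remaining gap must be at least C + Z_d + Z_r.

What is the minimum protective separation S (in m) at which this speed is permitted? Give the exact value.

braking lasts T_s = (4/5)/4 = 0.2000 s
robot covers v_R·T_r = 0.8000·0.0400 = 0.0320 m before braking
robot under decel: 0.8000²/(2·4.0000) = 0.0800 m
human closes 0.4000·0.2400 = 0.0960 m
C+Z_d+Z_r = 0.0200+0.0500+0.0300 = 0.1000 m
S_min ≈ 0.0320+0.0800+0.0960+0.1000  ⇒  S_min = 77/250 m

S_min = 77/250 m = 0.3080 m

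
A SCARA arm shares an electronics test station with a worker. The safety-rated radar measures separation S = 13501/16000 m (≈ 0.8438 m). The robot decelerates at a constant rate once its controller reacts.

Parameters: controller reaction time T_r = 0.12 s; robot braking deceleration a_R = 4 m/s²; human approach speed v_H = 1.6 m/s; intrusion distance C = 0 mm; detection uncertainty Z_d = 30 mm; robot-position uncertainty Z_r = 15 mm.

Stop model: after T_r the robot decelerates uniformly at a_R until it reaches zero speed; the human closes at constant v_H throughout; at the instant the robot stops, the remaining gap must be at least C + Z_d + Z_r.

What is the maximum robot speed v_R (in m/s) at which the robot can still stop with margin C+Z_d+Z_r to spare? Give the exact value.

at the boundary: (1/8)·v² + (13/25)·v + (-9709/16000) = 0
  disc = (13/25)² − 4·(1/8)·(-9709/16000) = 91809/160000 ; √disc = 303/400
  v_R = (−(13/25) + 303/400) / (2·(1/8)) = 19/20 m/s
check:
stop time T_s = (19/20)/4 = 0.2375 s
robot covers v_R·T_r = 0.9500·0.1200 = 0.1140 m before braking
braking distance = 0.9500²/(2·4.0000) = 0.1128 m
human closes 1.6000·0.3575 = 0.5720 m
C+Z_d+Z_r = 0.0000+0.0300+0.0150 = 0.0450 m
sum ≈ 0.1140+0.1128+0.5720+0.0450 ≈ 0.8438 m = S ✓

v_R_max = 19/20 m/s = 0.9500 m/s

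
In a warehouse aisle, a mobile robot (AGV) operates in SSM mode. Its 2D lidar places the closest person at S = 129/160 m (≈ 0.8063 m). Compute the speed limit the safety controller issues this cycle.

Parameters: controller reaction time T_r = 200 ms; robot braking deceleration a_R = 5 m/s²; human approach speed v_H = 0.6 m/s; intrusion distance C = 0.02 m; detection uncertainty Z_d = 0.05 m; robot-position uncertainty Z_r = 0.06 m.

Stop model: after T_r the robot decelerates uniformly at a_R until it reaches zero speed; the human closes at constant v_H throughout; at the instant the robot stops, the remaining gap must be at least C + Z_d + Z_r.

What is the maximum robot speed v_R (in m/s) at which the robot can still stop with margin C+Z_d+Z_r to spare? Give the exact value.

v_R_max = 5/4 m/s = 1.2500 m/s

collect terms ⇒ (1/10)·v_R² + (8/25)·v_R + (-89/160) = 0
  disc = (8/25)² − 4·(1/10)·(-89/160) = 3249/10000 ; √disc = 57/100
  v_R = (−(8/25) + 57/100) / (2·(1/10)) = 5/4 m/s
check:
T_s = v_R/a_R = (5/4)/5 = 0.2500 s
robot in T_r: 1.2500·0.2000 = 0.2500 m
braking distance = 1.2500²/(2·5.0000) = 0.1562 m
person approaches 0.6000·(0.2000+0.2500) = 0.2700 m
C+Z_d+Z_r = 0.0200+0.0500+0.0600 = 0.1300 m
sum ≈ 0.2500+0.1562+0.2700+0.1300 ≈ 0.8063 m = S ✓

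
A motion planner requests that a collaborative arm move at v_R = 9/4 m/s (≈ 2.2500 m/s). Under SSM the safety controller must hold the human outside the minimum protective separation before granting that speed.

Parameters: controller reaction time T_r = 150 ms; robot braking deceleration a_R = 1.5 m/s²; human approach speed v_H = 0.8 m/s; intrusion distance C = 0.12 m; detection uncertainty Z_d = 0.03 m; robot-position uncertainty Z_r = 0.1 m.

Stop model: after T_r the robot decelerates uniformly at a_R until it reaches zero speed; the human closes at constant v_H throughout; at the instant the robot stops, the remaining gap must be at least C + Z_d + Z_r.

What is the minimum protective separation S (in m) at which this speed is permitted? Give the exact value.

T_s = v_R/a_R = (9/4)/(3/2) = 1.5000 s
reaction-phase robot travel = 2.2500·0.1500 = 0.3375 m
robot under decel: 2.2500²/(2·1.5000) = 1.6875 m
person approaches 0.8000·(0.1500+1.5000) = 1.3200 m
residual clearance needed = 0.1200+0.0300+0.1000 = 0.2500 m
S_min ≈ 0.3375+1.6875+1.3200+0.2500  ⇒  S_min = 719/200 m

S_min = 719/200 m = 3.5950 m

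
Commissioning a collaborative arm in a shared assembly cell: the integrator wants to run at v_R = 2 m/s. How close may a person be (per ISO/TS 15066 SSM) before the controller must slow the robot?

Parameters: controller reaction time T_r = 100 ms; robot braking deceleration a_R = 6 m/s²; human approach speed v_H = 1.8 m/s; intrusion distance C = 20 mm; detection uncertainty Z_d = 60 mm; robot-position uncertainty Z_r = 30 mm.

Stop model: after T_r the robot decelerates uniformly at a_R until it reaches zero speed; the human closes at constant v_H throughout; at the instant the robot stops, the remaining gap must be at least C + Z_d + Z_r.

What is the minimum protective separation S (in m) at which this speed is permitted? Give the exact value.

S_min = 427/300 m = 1.4233 m

T_s = v_R/a_R = 2/6 = 0.3333 s
robot covers v_R·T_r = 2.0000·0.1000 = 0.2000 m before braking
braking distance = 2.0000²/(2·6.0000) = 0.3333 m
human closes 1.8000·0.4333 = 0.7800 m
residual clearance needed = 0.0200+0.0600+0.0300 = 0.1100 m
S_min ≈ 0.2000+0.3333+0.7800+0.1100  ⇒  S_min = 427/300 m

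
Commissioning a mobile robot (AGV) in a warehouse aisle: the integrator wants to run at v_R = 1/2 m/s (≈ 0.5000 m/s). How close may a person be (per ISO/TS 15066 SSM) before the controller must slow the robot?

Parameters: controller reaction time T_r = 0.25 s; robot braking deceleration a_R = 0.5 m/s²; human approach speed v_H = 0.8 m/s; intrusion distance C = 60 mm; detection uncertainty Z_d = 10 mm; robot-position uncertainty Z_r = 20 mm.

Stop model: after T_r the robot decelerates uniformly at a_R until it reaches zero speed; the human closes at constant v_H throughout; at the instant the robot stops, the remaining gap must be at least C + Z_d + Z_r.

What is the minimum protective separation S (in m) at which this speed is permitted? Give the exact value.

S_min = 293/200 m = 1.4650 m

braking lasts T_s = (1/2)/(1/2) = 1.0000 s
robot covers v_R·T_r = 0.5000·0.2500 = 0.1250 m before braking
braking distance = 0.5000²/(2·0.5000) = 0.2500 m
person approaches 0.8000·(0.2500+1.0000) = 1.0000 m
C+Z_d+Z_r = 0.0600+0.0100+0.0200 = 0.0900 m
S_min ≈ 0.1250+0.2500+1.0000+0.0900  ⇒  S_min = 293/200 m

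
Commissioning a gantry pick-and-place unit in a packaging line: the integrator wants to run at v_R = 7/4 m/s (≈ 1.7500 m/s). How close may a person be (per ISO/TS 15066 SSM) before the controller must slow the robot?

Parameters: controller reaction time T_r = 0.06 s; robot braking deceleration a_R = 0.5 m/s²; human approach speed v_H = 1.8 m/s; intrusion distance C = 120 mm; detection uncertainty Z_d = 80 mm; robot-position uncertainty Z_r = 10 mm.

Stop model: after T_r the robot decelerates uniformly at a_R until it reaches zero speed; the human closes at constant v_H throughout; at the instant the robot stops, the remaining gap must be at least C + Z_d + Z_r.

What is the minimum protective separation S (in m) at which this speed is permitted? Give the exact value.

T_s = v_R/a_R = (7/4)/(1/2) = 3.5000 s
robot covers v_R·T_r = 1.7500·0.0600 = 0.1050 m before braking
braking distance = 1.7500²/(2·0.5000) = 3.0625 m
human closes 1.8000·3.5600 = 6.4080 m
margins: 0.1200+0.0800+0.0100 = 0.2100 m
S_min ≈ 0.1050+3.0625+6.4080+0.2100  ⇒  S_min = 19571/2000 m

S_min = 19571/2000 m = 9.7855 m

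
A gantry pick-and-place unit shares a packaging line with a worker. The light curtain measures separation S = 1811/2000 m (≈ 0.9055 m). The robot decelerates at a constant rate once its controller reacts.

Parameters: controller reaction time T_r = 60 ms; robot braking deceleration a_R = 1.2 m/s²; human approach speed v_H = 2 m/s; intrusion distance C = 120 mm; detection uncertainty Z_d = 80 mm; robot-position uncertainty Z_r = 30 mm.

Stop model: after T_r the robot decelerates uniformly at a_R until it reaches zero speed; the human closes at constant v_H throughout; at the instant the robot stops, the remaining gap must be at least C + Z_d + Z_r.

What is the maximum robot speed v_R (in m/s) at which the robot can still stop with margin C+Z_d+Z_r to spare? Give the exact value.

v_R_max = 3/10 m/s = 0.3000 m/s

collect terms ⇒ (5/12)·v_R² + (259/150)·v_R + (-1111/2000) = 0
  disc = (259/150)² − 4·(5/12)·(-1111/2000) = 351649/90000 ; √disc = 593/300
  v_R = (−(259/150) + 593/300) / (2·(5/12)) = 3/10 m/s
check:
T_s = v_R/a_R = (3/10)/(6/5) = 0.2500 s
robot covers v_R·T_r = 0.3000·0.0600 = 0.0180 m before braking
braking distance = 0.3000²/(2·1.2000) = 0.0375 m
human over T_r+T_s: 2.0000·(0.0600+0.2500) = 0.6200 m
C+Z_d+Z_r = 0.1200+0.0800+0.0300 = 0.2300 m
sum ≈ 0.0180+0.0375+0.6200+0.2300 ≈ 0.9055 m = S ✓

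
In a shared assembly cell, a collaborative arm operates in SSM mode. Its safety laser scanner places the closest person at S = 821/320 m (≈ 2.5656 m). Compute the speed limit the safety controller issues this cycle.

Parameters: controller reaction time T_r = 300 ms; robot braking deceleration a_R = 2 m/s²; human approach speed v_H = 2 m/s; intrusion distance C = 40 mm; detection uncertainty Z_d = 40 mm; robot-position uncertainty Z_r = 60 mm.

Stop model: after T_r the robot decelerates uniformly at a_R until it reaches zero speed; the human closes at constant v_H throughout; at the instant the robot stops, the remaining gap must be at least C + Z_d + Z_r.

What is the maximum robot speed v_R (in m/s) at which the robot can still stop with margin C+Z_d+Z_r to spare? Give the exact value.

v_R_max = 23/20 m/s = 1.1500 m/s

at the boundary: (1/4)·v² + (13/10)·v + (-2921/1600) = 0
  disc = (13/10)² − 4·(1/4)·(-2921/1600) = 225/64 ; √disc = 15/8
  v_R = (−(13/10) + 15/8) / (2·(1/4)) = 23/20 m/s
check:
T_s = v_R/a_R = (23/20)/2 = 0.5750 s
robot in T_r: 1.1500·0.3000 = 0.3450 m
robot covers 1.1500·0.5750 − ½·2.0000·0.5750² = 0.3306 m while stopping
person approaches 2.0000·(0.3000+0.5750) = 1.7500 m
margins: 0.0400+0.0400+0.0600 = 0.1400 m
sum ≈ 0.3450+0.3306+1.7500+0.1400 ≈ 2.5656 m = S ✓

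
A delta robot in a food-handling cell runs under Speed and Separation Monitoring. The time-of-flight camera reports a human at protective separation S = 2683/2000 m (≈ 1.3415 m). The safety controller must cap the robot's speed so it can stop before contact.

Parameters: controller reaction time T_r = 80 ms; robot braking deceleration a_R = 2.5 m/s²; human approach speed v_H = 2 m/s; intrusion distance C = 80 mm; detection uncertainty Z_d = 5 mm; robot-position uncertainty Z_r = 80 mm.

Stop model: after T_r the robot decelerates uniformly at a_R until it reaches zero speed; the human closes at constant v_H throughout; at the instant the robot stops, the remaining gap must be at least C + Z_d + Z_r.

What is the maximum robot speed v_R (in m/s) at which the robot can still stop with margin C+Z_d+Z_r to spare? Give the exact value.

collect terms ⇒ (1/5)·v_R² + (22/25)·v_R + (-2033/2000) = 0
  disc = (22/25)² − 4·(1/5)·(-2033/2000) = 3969/2500 ; √disc = 63/50
  v_R = (−(22/25) + 63/50) / (2·(1/5)) = 19/20 m/s
check:
stop time T_s = (19/20)/(5/2) = 0.3800 s
robot in T_r: 0.9500·0.0800 = 0.0760 m
robot under decel: 0.9500²/(2·2.5000) = 0.1805 m
person approaches 2.0000·(0.0800+0.3800) = 0.9200 m
C+Z_d+Z_r = 0.0800+0.0050+0.0800 = 0.1650 m
sum ≈ 0.0760+0.1805+0.9200+0.1650 ≈ 1.3415 m = S ✓

v_R_max = 19/20 m/s = 0.9500 m/s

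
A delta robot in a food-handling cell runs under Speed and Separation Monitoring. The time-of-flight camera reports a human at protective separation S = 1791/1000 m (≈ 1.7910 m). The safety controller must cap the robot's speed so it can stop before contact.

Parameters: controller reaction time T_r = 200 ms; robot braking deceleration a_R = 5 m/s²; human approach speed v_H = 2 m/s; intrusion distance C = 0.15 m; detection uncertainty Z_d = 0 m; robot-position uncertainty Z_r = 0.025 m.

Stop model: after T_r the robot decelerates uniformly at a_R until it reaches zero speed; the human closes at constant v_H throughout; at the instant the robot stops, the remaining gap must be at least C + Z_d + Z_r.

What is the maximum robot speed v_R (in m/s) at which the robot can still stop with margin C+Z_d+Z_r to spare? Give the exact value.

at the boundary: (1/10)·v² + (3/5)·v + (-152/125) = 0
  disc = (3/5)² − 4·(1/10)·(-152/125) = 529/625 ; √disc = 23/25
  v_R = (−(3/5) + 23/25) / (2·(1/10)) = 8/5 m/s
check:
braking lasts T_s = (8/5)/5 = 0.3200 s
robot in T_r: 1.6000·0.2000 = 0.3200 m
robot under decel: 1.6000²/(2·5.0000) = 0.2560 m
human closes 2.0000·0.5200 = 1.0400 m
C+Z_d+Z_r = 0.1500+0.0000+0.0250 = 0.1750 m
sum ≈ 0.3200+0.2560+1.0400+0.1750 ≈ 1.7910 m = S ✓

v_R_max = 8/5 m/s = 1.6000 m/s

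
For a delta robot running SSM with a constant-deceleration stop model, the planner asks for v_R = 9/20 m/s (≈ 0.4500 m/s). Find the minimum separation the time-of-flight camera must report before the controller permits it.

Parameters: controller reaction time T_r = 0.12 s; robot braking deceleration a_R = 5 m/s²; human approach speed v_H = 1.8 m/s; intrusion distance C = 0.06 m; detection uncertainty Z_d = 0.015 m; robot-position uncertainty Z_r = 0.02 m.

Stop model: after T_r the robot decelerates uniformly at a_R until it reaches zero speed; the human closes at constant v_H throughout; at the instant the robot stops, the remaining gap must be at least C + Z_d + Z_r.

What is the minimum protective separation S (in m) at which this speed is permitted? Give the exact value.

braking lasts T_s = (9/20)/5 = 0.0900 s
robot in T_r: 0.4500·0.1200 = 0.0540 m
robot under decel: 0.4500²/(2·5.0000) = 0.0203 m
human closes 1.8000·0.2100 = 0.3780 m
C+Z_d+Z_r = 0.0600+0.0150+0.0200 = 0.0950 m
S_min ≈ 0.0540+0.0203+0.3780+0.0950  ⇒  S_min = 2189/4000 m

S_min = 2189/4000 m = 0.5473 m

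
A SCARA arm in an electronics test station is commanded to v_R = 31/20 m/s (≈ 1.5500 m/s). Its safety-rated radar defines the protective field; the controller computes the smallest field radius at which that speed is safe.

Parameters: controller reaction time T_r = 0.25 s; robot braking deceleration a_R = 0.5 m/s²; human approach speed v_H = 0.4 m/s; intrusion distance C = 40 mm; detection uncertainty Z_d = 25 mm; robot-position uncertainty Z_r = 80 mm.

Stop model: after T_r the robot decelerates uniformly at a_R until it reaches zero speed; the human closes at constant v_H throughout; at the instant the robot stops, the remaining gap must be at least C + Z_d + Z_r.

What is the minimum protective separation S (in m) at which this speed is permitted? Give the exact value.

T_s = v_R/a_R = (31/20)/(1/2) = 3.1000 s
robot covers v_R·T_r = 1.5500·0.2500 = 0.3875 m before braking
robot under decel: 1.5500²/(2·0.5000) = 2.4025 m
person approaches 0.4000·(0.2500+3.1000) = 1.3400 m
C+Z_d+Z_r = 0.0400+0.0250+0.0800 = 0.1450 m
S_min ≈ 0.3875+2.4025+1.3400+0.1450  ⇒  S_min = 171/40 m

S_min = 171/40 m = 4.2750 m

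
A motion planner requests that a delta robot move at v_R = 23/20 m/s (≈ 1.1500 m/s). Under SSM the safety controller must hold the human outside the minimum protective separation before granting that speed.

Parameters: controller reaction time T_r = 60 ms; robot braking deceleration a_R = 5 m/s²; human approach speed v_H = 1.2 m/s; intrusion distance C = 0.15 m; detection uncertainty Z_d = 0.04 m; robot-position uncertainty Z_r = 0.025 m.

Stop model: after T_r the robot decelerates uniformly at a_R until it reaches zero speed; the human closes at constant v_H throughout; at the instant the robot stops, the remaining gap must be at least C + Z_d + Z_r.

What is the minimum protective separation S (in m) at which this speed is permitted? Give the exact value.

braking lasts T_s = (23/20)/5 = 0.2300 s
reaction-phase robot travel = 1.1500·0.0600 = 0.0690 m
robot under decel: 1.1500²/(2·5.0000) = 0.1323 m
human closes 1.2000·0.2900 = 0.3480 m
C+Z_d+Z_r = 0.1500+0.0400+0.0250 = 0.2150 m
S_min ≈ 0.0690+0.1323+0.3480+0.2150  ⇒  S_min = 3057/4000 m

S_min = 3057/4000 m = 0.7642 m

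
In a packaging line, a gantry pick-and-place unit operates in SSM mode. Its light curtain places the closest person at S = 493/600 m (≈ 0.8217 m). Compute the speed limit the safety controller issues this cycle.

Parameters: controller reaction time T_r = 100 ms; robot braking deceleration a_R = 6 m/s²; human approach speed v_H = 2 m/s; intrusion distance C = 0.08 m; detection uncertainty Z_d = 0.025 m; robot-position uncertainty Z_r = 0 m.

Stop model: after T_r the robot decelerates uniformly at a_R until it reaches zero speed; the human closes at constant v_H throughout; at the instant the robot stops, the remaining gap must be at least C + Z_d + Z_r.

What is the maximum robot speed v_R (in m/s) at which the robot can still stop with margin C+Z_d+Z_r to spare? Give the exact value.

collect terms ⇒ (1/12)·v_R² + (13/30)·v_R + (-31/60) = 0
  disc = (13/30)² − 4·(1/12)·(-31/60) = 9/25 ; √disc = 3/5
  v_R = (−(13/30) + 3/5) / (2·(1/12)) = 1 m/s
check:
T_s = v_R/a_R = 1/6 = 0.1667 s
robot covers v_R·T_r = 1.0000·0.1000 = 0.1000 m before braking
robot under decel: 1.0000²/(2·6.0000) = 0.0833 m
human closes 2.0000·0.2667 = 0.5333 m
margins: 0.0800+0.0250+0.0000 = 0.1050 m
sum ≈ 0.1000+0.0833+0.5333+0.1050 ≈ 0.8217 m = S ✓

v_R_max = 1 m/s = 1.0000 m/s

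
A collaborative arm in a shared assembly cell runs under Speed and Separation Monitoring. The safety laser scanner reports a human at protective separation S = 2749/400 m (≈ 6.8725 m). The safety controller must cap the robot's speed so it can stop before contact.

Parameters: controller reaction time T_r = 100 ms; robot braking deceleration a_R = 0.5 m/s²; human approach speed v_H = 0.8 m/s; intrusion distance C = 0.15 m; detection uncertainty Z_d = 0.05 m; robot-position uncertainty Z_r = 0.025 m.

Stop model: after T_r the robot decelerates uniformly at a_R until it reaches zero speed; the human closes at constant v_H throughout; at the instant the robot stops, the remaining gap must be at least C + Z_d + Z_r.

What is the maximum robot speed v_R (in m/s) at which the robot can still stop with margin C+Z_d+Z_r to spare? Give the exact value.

quadratic (1)·v² + (17/10)·v + (-2627/400) = 0
  disc = (17/10)² − 4·(1)·(-2627/400) = 729/25 ; √disc = 27/5
  v_R = (−(17/10) + 27/5) / (2·(1)) = 37/20 m/s
check:
stop time T_s = (37/20)/(1/2) = 3.7000 s
robot covers v_R·T_r = 1.8500·0.1000 = 0.1850 m before braking
braking distance = 1.8500²/(2·0.5000) = 3.4225 m
human closes 0.8000·3.8000 = 3.0400 m
C+Z_d+Z_r = 0.1500+0.0500+0.0250 = 0.2250 m
sum ≈ 0.1850+3.4225+3.0400+0.2250 ≈ 6.8725 m = S ✓

v_R_max = 37/20 m/s = 1.8500 m/s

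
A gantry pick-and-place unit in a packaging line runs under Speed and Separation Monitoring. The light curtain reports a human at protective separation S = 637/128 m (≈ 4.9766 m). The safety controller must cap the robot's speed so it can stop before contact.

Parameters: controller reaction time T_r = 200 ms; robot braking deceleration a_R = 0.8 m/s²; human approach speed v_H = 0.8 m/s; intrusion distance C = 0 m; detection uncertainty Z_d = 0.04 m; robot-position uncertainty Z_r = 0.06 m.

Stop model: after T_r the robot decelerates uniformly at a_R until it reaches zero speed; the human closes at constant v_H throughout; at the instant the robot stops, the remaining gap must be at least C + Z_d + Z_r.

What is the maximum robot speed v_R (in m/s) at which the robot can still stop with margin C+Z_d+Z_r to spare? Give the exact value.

v_R_max = 39/20 m/s = 1.9500 m/s

quadratic (5/8)·v² + (6/5)·v + (-15093/3200) = 0
  disc = (6/5)² − 4·(5/8)·(-15093/3200) = 84681/6400 ; √disc = 291/80
  v_R = (−(6/5) + 291/80) / (2·(5/8)) = 39/20 m/s
check:
T_s = v_R/a_R = (39/20)/(4/5) = 2.4375 s
robot covers v_R·T_r = 1.9500·0.2000 = 0.3900 m before braking
robot under decel: 1.9500²/(2·0.8000) = 2.3766 m
human over T_r+T_s: 0.8000·(0.2000+2.4375) = 2.1100 m
C+Z_d+Z_r = 0.0000+0.0400+0.0600 = 0.1000 m
sum ≈ 0.3900+2.3766+2.1100+0.1000 ≈ 4.9766 m = S ✓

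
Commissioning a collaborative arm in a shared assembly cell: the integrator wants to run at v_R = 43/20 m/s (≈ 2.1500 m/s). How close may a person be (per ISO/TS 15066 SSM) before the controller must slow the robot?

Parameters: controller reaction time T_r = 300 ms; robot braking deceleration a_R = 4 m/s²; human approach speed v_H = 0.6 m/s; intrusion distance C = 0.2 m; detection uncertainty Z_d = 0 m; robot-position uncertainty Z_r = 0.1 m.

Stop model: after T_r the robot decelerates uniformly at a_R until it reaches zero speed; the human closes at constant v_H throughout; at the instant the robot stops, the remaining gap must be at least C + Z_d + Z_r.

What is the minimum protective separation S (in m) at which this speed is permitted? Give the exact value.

S_min = 6481/3200 m = 2.0253 m

stop time T_s = (43/20)/4 = 0.5375 s
reaction-phase robot travel = 2.1500·0.3000 = 0.6450 m
robot covers 2.1500·0.5375 − ½·4.0000·0.5375² = 0.5778 m while stopping
human closes 0.6000·0.8375 = 0.5025 m
C+Z_d+Z_r = 0.2000+0.0000+0.1000 = 0.3000 m
S_min ≈ 0.6450+0.5778+0.5025+0.3000  ⇒  S_min = 6481/3200 m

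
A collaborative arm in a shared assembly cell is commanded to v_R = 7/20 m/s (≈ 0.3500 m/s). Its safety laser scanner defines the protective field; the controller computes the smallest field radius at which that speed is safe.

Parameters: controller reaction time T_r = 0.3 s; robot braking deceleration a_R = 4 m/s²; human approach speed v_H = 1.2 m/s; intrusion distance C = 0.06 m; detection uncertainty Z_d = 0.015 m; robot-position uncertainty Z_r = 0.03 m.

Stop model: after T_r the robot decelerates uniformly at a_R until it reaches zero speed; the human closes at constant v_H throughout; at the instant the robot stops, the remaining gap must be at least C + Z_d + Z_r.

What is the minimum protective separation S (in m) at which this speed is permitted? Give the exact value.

S_min = 2209/3200 m = 0.6903 m

T_s = v_R/a_R = (7/20)/4 = 0.0875 s
robot in T_r: 0.3500·0.3000 = 0.1050 m
robot under decel: 0.3500²/(2·4.0000) = 0.0153 m
human over T_r+T_s: 1.2000·(0.3000+0.0875) = 0.4650 m
residual clearance needed = 0.0600+0.0150+0.0300 = 0.1050 m
S_min ≈ 0.1050+0.0153+0.4650+0.1050  ⇒  S_min = 2209/3200 m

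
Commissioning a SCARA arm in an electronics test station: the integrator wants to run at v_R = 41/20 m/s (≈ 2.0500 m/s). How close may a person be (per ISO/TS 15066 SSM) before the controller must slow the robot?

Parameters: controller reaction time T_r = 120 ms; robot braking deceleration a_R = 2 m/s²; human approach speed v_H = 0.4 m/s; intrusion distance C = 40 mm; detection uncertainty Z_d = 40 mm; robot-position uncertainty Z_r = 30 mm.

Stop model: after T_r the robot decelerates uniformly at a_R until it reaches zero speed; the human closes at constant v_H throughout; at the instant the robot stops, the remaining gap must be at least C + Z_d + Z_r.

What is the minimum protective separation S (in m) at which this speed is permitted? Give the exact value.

stop time T_s = (41/20)/2 = 1.0250 s
reaction-phase robot travel = 2.0500·0.1200 = 0.2460 m
braking distance = 2.0500²/(2·2.0000) = 1.0506 m
human closes 0.4000·1.1450 = 0.4580 m
residual clearance needed = 0.0400+0.0400+0.0300 = 0.1100 m
S_min ≈ 0.2460+1.0506+0.4580+0.1100  ⇒  S_min = 14917/8000 m

S_min = 14917/8000 m = 1.8646 m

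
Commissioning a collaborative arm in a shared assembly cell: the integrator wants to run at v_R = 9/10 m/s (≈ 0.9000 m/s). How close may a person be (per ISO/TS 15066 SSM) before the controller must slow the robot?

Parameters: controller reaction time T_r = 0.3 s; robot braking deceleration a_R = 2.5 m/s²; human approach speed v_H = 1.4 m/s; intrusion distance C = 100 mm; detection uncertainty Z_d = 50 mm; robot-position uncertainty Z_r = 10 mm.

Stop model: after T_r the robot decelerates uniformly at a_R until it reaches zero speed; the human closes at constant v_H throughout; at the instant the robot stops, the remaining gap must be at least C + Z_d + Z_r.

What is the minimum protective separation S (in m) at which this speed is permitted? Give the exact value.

S_min = 379/250 m = 1.5160 m

braking lasts T_s = (9/10)/(5/2) = 0.3600 s
robot in T_r: 0.9000·0.3000 = 0.2700 m
robot covers 0.9000·0.3600 − ½·2.5000·0.3600² = 0.1620 m while stopping
human over T_r+T_s: 1.4000·(0.3000+0.3600) = 0.9240 m
C+Z_d+Z_r = 0.1000+0.0500+0.0100 = 0.1600 m
S_min ≈ 0.2700+0.1620+0.9240+0.1600  ⇒  S_min = 379/250 m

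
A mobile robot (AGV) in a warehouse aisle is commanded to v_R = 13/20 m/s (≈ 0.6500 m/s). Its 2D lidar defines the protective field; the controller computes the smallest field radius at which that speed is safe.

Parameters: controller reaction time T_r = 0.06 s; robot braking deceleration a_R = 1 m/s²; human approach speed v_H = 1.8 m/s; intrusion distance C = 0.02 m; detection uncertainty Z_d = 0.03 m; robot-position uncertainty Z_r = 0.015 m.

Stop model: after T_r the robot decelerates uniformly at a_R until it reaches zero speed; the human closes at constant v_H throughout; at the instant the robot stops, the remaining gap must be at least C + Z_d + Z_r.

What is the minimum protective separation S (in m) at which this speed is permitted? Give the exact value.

S_min = 6373/4000 m = 1.5933 m

braking lasts T_s = (13/20)/1 = 0.6500 s
robot covers v_R·T_r = 0.6500·0.0600 = 0.0390 m before braking
robot under decel: 0.6500²/(2·1.0000) = 0.2112 m
human over T_r+T_s: 1.8000·(0.0600+0.6500) = 1.2780 m
residual clearance needed = 0.0200+0.0300+0.0150 = 0.0650 m
S_min ≈ 0.0390+0.2112+1.2780+0.0650  ⇒  S_min = 6373/4000 m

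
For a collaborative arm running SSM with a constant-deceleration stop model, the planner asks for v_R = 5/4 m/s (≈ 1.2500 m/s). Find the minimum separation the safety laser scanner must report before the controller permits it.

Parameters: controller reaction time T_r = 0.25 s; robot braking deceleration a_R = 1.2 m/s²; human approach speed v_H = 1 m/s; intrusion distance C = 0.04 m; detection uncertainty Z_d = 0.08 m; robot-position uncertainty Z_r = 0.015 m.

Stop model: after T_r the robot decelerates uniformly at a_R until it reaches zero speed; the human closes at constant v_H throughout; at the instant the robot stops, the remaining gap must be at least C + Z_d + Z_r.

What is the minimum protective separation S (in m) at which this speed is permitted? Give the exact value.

S_min = 11473/4800 m = 2.3902 m

T_s = v_R/a_R = (5/4)/(6/5) = 1.0417 s
reaction-phase robot travel = 1.2500·0.2500 = 0.3125 m
robot covers 1.2500·1.0417 − ½·1.2000·1.0417² = 0.6510 m while stopping
person approaches 1.0000·(0.2500+1.0417) = 1.2917 m
margins: 0.0400+0.0800+0.0150 = 0.1350 m
S_min ≈ 0.3125+0.6510+1.2917+0.1350  ⇒  S_min = 11473/4800 m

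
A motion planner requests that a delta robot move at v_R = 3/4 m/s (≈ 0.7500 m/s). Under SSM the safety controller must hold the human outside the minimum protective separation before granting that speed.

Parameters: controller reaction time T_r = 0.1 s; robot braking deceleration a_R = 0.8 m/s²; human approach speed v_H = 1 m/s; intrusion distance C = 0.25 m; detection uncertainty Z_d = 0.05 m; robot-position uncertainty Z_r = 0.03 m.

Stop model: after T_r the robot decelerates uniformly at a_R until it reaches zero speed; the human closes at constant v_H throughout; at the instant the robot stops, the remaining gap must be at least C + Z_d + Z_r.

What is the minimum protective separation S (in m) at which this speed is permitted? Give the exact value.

S_min = 5741/3200 m = 1.7941 m

T_s = v_R/a_R = (3/4)/(4/5) = 0.9375 s
robot covers v_R·T_r = 0.7500·0.1000 = 0.0750 m before braking
robot covers 0.7500·0.9375 − ½·0.8000·0.9375² = 0.3516 m while stopping
human over T_r+T_s: 1.0000·(0.1000+0.9375) = 1.0375 m
C+Z_d+Z_r = 0.2500+0.0500+0.0300 = 0.3300 m
S_min ≈ 0.0750+0.3516+1.0375+0.3300  ⇒  S_min = 5741/3200 m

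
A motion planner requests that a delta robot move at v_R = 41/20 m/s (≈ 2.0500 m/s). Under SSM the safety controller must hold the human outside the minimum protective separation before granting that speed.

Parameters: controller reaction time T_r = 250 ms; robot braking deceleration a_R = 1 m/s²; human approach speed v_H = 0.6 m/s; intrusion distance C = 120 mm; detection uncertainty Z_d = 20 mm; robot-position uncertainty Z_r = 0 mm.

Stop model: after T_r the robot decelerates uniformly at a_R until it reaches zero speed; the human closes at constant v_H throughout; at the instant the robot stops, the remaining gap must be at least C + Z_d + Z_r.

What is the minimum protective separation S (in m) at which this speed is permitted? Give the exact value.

S_min = 3307/800 m = 4.1338 m

stop time T_s = (41/20)/1 = 2.0500 s
robot covers v_R·T_r = 2.0500·0.2500 = 0.5125 m before braking
braking distance = 2.0500²/(2·1.0000) = 2.1012 m
person approaches 0.6000·(0.2500+2.0500) = 1.3800 m
C+Z_d+Z_r = 0.1200+0.0200+0.0000 = 0.1400 m
S_min ≈ 0.5125+2.1012+1.3800+0.1400  ⇒  S_min = 3307/800 m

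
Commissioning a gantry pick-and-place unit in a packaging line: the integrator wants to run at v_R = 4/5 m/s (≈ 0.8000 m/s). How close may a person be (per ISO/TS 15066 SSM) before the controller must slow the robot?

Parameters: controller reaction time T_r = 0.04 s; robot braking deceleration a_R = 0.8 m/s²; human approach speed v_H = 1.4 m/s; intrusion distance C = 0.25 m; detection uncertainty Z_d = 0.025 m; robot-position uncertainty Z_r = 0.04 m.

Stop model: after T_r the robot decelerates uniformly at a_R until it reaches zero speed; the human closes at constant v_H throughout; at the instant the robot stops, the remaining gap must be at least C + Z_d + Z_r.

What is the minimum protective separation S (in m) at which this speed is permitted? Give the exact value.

S_min = 2203/1000 m = 2.2030 m

stop time T_s = (4/5)/(4/5) = 1.0000 s
reaction-phase robot travel = 0.8000·0.0400 = 0.0320 m
robot covers 0.8000·1.0000 − ½·0.8000·1.0000² = 0.4000 m while stopping
person approaches 1.4000·(0.0400+1.0000) = 1.4560 m
C+Z_d+Z_r = 0.2500+0.0250+0.0400 = 0.3150 m
S_min ≈ 0.0320+0.4000+1.4560+0.3150  ⇒  S_min = 2203/1000 m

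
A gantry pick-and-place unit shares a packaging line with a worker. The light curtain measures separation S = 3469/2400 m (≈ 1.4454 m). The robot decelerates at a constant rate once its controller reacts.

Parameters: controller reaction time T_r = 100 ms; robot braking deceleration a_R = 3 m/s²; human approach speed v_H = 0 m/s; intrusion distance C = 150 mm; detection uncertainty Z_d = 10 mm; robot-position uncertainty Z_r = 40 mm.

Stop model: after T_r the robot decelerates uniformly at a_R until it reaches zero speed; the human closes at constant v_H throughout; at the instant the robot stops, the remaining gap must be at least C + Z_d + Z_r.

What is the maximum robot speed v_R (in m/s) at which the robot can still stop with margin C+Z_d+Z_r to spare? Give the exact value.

v_R_max = 49/20 m/s = 2.4500 m/s

collect terms ⇒ (1/6)·v_R² + (1/10)·v_R + (-2989/2400) = 0
  disc = (1/10)² − 4·(1/6)·(-2989/2400) = 121/144 ; √disc = 11/12
  v_R = (−(1/10) + 11/12) / (2·(1/6)) = 49/20 m/s
check:
braking lasts T_s = (49/20)/3 = 0.8167 s
reaction-phase robot travel = 2.4500·0.1000 = 0.2450 m
robot under decel: 2.4500²/(2·3.0000) = 1.0004 m
human over T_r+T_s: 0.0000·(0.1000+0.8167) = 0.0000 m
residual clearance needed = 0.1500+0.0100+0.0400 = 0.2000 m
sum ≈ 0.2450+1.0004+0.0000+0.2000 ≈ 1.4454 m = S ✓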